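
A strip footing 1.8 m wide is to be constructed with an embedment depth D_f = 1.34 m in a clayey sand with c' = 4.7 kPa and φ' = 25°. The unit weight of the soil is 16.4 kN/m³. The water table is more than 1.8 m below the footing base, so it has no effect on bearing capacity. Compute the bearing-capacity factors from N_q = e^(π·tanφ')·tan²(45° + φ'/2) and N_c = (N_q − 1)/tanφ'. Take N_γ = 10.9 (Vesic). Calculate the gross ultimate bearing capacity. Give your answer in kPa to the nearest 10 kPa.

q_ult ≈ 490 kPa

tan25° = 0.4663, so N_q = e^(π×0.4663)·tan²(57.5°) = 4.327 × 2.464 = 10.66.
N_c = (10.66 − 1)/tan25° = 20.72.
Effective surcharge at the founding depth q = γ·D_f = 16.4 × 1.34 = 21.976 kPa.
q_ult = c·N_c + q·N_q + 0.5·γ·B·N_γ
     = 4.7 × 20.721 + 21.976 × 10.662 + 0.5 × 16.4 × 1.8 × 10.9
     = 97.386 + 234.31 + 160.88 = 492.58 kPa.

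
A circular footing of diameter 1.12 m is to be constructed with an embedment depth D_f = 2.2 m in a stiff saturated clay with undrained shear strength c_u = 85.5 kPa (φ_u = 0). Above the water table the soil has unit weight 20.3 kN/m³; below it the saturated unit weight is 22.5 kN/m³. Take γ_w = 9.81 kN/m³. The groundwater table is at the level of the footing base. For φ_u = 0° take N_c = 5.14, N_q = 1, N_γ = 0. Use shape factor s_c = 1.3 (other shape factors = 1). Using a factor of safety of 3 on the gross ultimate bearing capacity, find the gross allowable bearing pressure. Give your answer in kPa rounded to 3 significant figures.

Effective surcharge at the founding depth q = γ·D_f = 20.3 × 2.2 = 44.66 kPa.
q_ult = c·N_c·s_c + q·N_q
     = 85.5 × 5.14 × 1.3 + 44.66 × 1
     = 571.31 + 44.66 = 615.97 kPa.
q_all = 615.97 / 3 = 205.32 kPa.

q_all ≈ 205 kPa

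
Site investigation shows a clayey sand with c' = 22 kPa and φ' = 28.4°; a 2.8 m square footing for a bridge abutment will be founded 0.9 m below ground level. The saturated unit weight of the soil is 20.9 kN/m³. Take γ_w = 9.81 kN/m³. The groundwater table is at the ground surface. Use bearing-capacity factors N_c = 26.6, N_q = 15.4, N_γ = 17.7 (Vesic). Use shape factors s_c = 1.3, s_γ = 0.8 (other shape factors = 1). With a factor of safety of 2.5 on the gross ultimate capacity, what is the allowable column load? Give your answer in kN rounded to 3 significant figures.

P_all ≈ 3560 kN

γ' = 20.9 − 9.81 = 11.09 kN/m³ (submerged throughout). q = 11.09 × 0.9 = 9.981 kPa; the same γ' applies in the ½γBN_γ term.
c·N_c·s_c = 22 × 26.6 × 1.3 = 760.76 kPa
q·N_q = 9.981 × 15.4 = 153.71 kPa
0.5·γ·B·N_γ·s_γ = 0.5 × 11.09 × 2.8 × 17.7 × 0.8 = 219.85 kPa
q_ult = 760.76 + 153.71 + 219.85 = 1134.3 kPa.
Gross allowable pressure q_all = 1134.3 / 2.5 = 453.73 kPa.
Footing area = 7.84 m², so allowable column load = 453.73 × 7.84 = 3557.2 kN.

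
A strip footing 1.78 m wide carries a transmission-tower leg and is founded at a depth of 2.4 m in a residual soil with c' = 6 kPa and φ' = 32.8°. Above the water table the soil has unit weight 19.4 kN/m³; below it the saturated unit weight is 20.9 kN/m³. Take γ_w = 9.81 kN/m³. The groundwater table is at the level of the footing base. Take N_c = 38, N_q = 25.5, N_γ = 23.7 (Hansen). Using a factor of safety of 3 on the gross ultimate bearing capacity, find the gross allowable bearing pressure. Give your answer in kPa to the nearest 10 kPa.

Overburden at base level: q = 19.4 × 2.4 = 46.56 kPa.
Below the base the soil is submerged, so the ½γBN_γ term uses γ' = 20.9 − 9.81 = 11.09 kN/m³.
Cohesion term c·N_c = 6 × 38 = 228 kPa; surcharge term q·N_q = 46.56 × 25.5 = 1187.3 kPa; self-weight term 0.5·γ·B·N_γ = 0.5 × 11.09 × 1.78 × 23.7 = 233.92 kPa.
q_ult = 228 + 1187.3 + 233.92 = 1649.2 kPa.
q_all = 1649.2 / 3 = 549.73 kPa.

q_all ≈ 550 kPa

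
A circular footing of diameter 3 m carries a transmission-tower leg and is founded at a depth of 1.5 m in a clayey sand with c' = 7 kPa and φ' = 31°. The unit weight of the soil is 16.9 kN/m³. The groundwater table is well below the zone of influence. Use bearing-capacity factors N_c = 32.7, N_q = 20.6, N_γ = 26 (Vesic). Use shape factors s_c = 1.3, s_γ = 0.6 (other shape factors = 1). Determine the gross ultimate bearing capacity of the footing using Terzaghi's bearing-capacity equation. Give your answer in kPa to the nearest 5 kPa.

q_ult ≈ 1215 kPa

q = γ·D_f = 16.9 × 1.5 = 25.35 kPa.
c·N_c·s_c = 7 × 32.7 × 1.3 = 297.57 kPa
q·N_q = 25.35 × 20.6 = 522.21 kPa
0.5·γ·B·N_γ·s_γ = 0.5 × 16.9 × 3 × 26 × 0.6 = 395.46 kPa
q_ult = 297.57 + 522.21 + 395.46 = 1215.2 kPa.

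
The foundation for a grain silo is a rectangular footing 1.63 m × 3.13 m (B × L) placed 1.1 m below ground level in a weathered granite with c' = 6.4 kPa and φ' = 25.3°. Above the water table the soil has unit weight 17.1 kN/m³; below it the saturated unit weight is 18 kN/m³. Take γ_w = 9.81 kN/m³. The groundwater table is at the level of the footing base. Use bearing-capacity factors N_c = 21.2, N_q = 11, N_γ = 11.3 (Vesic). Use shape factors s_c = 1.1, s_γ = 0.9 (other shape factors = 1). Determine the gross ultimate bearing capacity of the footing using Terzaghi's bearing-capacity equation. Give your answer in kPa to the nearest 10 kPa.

q_ult ≈ 420 kPa

q = γ·D_f = 17.1 × 1.1 = 18.81 kPa.
For the ½γBN_γ term take γ' = 18 − 9.81 = 8.19 kN/m³ (soil below base is submerged).
c·N_c·s_c = 6.4 × 21.2 × 1.1 = 149.25 kPa
q·N_q = 18.81 × 11 = 206.91 kPa
0.5·γ·B·N_γ·s_γ = 0.5 × 8.19 × 1.63 × 11.3 × 0.9 = 67.883 kPa
q_ult = 149.25 + 206.91 + 67.883 = 424.04 kPa.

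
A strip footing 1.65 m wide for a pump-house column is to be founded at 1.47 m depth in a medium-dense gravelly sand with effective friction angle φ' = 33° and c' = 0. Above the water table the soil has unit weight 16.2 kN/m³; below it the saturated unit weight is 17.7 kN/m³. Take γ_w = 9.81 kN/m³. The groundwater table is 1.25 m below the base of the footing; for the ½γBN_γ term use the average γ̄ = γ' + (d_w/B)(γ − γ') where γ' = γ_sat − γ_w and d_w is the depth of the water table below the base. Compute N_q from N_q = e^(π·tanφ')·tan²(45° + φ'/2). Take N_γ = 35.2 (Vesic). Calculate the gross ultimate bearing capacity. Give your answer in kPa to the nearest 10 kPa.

tan33° = 0.6494, so N_q = e^(π×0.6494)·tan²(61.5°) = 7.692 × 3.392 = 26.09.
Overburden at base level: q = 16.2 × 1.47 = 23.814 kPa.
The water table is 1.25 m below the base (< B = 1.65 m), so the ½γBN_γ term uses γ̄ = γ' + (d_w/B)(γ − γ') = 7.89 + (1.25/1.65)(16.2 − 7.89) = 14.185 kN/m³.
Surcharge term q·N_q = 23.814 × 26.092 = 621.36 kPa; self-weight term 0.5·γ·B·N_γ = 0.5 × 14.185 × 1.65 × 35.2 = 411.95 kPa.
q_ult = 621.36 + 411.95 = 1033.3 kPa.

q_ult ≈ 1030 kPa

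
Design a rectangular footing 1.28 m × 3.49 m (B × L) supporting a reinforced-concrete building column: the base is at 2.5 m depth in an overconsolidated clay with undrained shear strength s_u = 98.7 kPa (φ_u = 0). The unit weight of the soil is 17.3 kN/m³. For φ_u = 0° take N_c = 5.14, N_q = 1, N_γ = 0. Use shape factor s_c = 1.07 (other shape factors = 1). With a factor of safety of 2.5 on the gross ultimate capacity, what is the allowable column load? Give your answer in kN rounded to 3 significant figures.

P_all ≈ 1050 kN

Effective surcharge at the founding depth q = γ·D_f = 17.3 × 2.5 = 43.25 kPa.
q_ult = c·N_c·s_c + q·N_q
     = 98.7 × 5.14 × 1.07 + 43.25 × 1
     = 542.83 + 43.25 = 586.08 kPa.
Gross allowable pressure q_all = 586.08 / 2.5 = 234.43 kPa.
Footing area = 4.4672 m², so allowable column load = 234.43 × 4.4672 = 1047.3 kN.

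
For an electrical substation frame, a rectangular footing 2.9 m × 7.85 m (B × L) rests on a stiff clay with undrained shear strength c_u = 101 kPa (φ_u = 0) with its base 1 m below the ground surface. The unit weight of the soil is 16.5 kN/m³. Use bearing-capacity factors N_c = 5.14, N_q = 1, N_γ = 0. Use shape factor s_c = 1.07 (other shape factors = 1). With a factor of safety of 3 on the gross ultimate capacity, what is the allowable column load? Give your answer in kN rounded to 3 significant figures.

q = γ·D_f = 16.5 × 1 = 16.5 kPa.
c·N_c·s_c = 101 × 5.14 × 1.07 = 555.48 kPa
q·N_q = 16.5 × 1 = 16.5 kPa
q_ult = 555.48 + 16.5 = 571.98 kPa.
Gross allowable pressure q_all = 571.98 / 3 = 190.66 kPa.
Footing area = 22.765 m², so allowable column load = 190.66 × 22.765 = 4340.4 kN.

P_all ≈ 4340 kN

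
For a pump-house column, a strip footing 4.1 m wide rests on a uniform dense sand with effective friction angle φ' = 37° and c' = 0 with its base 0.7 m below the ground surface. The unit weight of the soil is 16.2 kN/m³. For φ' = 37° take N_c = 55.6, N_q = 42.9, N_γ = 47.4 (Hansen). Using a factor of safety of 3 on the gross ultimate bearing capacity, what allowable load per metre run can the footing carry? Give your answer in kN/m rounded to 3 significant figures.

Effective surcharge at the founding depth q = γ·D_f = 16.2 × 0.7 = 11.34 kPa.
q_ult = q·N_q + 0.5·γ·B·N_γ
     = 11.34 × 42.9 + 0.5 × 16.2 × 4.1 × 47.4
     = 486.49 + 1574.2 = 2060.6 kPa.
Gross allowable pressure q_all = 2060.6 / 3 = 686.88 kPa.
Allowable wall load = q_all × B = 686.88 × 4.1 = 2816.2 kN per metre run.

≈ 2820 kN/m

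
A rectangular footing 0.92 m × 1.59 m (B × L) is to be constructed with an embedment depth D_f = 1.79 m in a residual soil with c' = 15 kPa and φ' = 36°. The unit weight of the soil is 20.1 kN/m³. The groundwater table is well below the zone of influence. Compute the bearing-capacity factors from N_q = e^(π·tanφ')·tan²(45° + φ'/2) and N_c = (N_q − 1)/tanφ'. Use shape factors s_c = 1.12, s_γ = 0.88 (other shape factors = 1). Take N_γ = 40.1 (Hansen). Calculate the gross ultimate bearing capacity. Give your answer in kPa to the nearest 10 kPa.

q_ult ≈ 2530 kPa

tan36° = 0.7265, so N_q = e^(π×0.7265)·tan²(63°) = 9.801 × 3.852 = 37.75.
N_c = (37.75 − 1)/tan36° = 50.59.
q = γ·D_f = 20.1 × 1.79 = 35.979 kPa.
c·N_c·s_c = 15 × 50.585 × 1.12 = 849.84 kPa
q·N_q = 35.979 × 37.752 = 1358.3 kPa
0.5·γ·B·N_γ·s_γ = 0.5 × 20.1 × 0.92 × 40.1 × 0.88 = 326.27 kPa
q_ult = 849.84 + 1358.3 + 326.27 = 2534.4 kPa.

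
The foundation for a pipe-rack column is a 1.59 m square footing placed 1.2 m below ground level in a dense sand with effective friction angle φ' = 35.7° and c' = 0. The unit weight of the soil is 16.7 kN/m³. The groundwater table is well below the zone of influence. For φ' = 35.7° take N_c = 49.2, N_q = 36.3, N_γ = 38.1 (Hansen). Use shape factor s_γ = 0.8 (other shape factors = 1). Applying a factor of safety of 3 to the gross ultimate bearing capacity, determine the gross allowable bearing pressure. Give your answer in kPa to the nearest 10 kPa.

q_all ≈ 380 kPa

Effective surcharge at the founding depth q = γ·D_f = 16.7 × 1.2 = 20.04 kPa.
q_ult = q·N_q + 0.5·γ·B·N_γ·s_γ
     = 20.04 × 36.3 + 0.5 × 16.7 × 1.59 × 38.1 × 0.8
     = 727.45 + 404.67 = 1132.1 kPa.
q_all = q_ult / FS = 1132.1 / 3 = 377.37 kPa.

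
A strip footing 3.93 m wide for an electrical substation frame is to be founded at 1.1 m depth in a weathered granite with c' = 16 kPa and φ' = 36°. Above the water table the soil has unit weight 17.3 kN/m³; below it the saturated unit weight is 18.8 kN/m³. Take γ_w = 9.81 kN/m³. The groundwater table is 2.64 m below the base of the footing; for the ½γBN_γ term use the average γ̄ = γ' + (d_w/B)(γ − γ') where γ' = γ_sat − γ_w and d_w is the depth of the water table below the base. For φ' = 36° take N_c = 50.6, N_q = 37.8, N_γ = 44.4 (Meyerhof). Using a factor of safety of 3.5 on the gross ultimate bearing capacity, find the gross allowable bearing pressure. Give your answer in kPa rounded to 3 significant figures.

q_all ≈ 800 kPa

Effective surcharge at the founding depth q = γ·D_f = 17.3 × 1.1 = 19.03 kPa.
With d_w = 2.64 m < B, γ̄ = 8.99 + (2.64/3.93) × (17.3 − 8.99) = 14.572 kN/m³.
q_ult = c·N_c + q·N_q + 0.5·γ·B·N_γ
     = 16 × 50.6 + 19.03 × 37.8 + 0.5 × 14.572 × 3.93 × 44.4
     = 809.6 + 719.33 + 1271.4 = 2800.3 kPa.
q_all = 2800.3 / 3.5 = 800.09 kPa.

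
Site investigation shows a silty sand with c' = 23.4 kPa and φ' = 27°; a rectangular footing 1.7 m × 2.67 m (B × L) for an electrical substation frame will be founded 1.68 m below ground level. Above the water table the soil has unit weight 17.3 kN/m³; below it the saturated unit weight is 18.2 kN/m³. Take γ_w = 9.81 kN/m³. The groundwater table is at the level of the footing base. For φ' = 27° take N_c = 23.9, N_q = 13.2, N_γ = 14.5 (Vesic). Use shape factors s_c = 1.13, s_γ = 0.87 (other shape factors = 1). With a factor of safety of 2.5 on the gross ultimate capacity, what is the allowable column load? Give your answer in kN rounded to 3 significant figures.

Effective surcharge at the founding depth q = γ·D_f = 17.3 × 1.68 = 29.064 kPa.
The water table coincides with the base, so in the self-weight term γ → γ' = 8.39 kN/m³.
q_ult = c·N_c·s_c + q·N_q + 0.5·γ·B·N_γ·s_γ
     = 23.4 × 23.9 × 1.13 + 29.064 × 13.2 + 0.5 × 8.39 × 1.7 × 14.5 × 0.87
     = 631.96 + 383.64 + 89.964 = 1105.6 kPa.
Gross allowable pressure q_all = 1105.6 / 2.5 = 442.23 kPa.
Footing area = 4.539 m², so allowable column load = 442.23 × 4.539 = 2007.3 kN.

P_all ≈ 2010 kN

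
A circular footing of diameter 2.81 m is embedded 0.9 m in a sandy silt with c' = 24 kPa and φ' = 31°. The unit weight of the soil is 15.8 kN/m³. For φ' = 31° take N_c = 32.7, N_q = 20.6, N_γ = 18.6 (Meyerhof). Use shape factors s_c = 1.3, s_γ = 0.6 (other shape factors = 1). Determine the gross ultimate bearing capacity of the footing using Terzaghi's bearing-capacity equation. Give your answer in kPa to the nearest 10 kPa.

q_ult ≈ 1560 kPa

Effective surcharge at the founding depth q = γ·D_f = 15.8 × 0.9 = 14.22 kPa.
q_ult = c·N_c·s_c + q·N_q + 0.5·γ·B·N_γ·s_γ
     = 24 × 32.7 × 1.3 + 14.22 × 20.6 + 0.5 × 15.8 × 2.81 × 18.6 × 0.6
     = 1020.2 + 292.93 + 247.74 = 1560.9 kPa.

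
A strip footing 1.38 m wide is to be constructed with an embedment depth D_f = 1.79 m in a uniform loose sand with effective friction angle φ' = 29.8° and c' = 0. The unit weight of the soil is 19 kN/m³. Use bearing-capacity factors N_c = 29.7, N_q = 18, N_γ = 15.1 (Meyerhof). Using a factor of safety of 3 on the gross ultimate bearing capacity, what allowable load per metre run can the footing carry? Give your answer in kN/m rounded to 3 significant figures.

q = γ·D_f = 19 × 1.79 = 34.01 kPa.
q·N_q = 34.01 × 18 = 612.18 kPa
0.5·γ·B·N_γ = 0.5 × 19 × 1.38 × 15.1 = 197.96 kPa
q_ult = 612.18 + 197.96 = 810.14 kPa.
Gross allowable pressure q_all = 810.14 / 3 = 270.05 kPa.
Allowable wall load = q_all × B = 270.05 × 1.38 = 372.66 kN per metre run.

≈ 373 kN/m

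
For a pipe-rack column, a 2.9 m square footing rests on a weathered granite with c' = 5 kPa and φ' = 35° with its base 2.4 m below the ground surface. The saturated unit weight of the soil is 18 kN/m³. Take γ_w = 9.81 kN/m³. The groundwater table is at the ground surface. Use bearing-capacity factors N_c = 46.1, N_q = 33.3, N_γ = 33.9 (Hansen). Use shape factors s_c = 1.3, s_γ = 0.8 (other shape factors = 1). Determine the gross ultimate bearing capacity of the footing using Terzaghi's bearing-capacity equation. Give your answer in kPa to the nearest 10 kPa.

q_ult ≈ 1280 kPa

γ' = 18 − 9.81 = 8.19 kN/m³ (submerged throughout). q = 8.19 × 2.4 = 19.656 kPa; the same γ' applies in the ½γBN_γ term.
c·N_c·s_c = 5 × 46.1 × 1.3 = 299.65 kPa
q·N_q = 19.656 × 33.3 = 654.54 kPa
0.5·γ·B·N_γ·s_γ = 0.5 × 8.19 × 2.9 × 33.9 × 0.8 = 322.06 kPa
q_ult = 299.65 + 654.54 + 322.06 = 1276.3 kPa.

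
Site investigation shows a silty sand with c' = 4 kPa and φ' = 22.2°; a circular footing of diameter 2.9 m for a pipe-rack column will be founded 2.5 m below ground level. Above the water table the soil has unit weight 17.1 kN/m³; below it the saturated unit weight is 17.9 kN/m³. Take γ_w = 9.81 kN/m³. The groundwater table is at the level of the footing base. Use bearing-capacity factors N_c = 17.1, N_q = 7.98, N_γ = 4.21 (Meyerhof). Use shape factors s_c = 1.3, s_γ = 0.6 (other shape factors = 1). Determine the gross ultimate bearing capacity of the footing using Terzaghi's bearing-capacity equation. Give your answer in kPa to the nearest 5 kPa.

q = γ·D_f = 17.1 × 2.5 = 42.75 kPa.
For the ½γBN_γ term take γ' = 17.9 − 9.81 = 8.09 kN/m³ (soil below base is submerged).
c·N_c·s_c = 4 × 17.1 × 1.3 = 88.92 kPa
q·N_q = 42.75 × 7.98 = 341.15 kPa
0.5·γ·B·N_γ·s_γ = 0.5 × 8.09 × 2.9 × 4.21 × 0.6 = 29.631 kPa
q_ult = 88.92 + 341.15 + 29.631 = 459.7 kPa.

q_ult ≈ 460 kPa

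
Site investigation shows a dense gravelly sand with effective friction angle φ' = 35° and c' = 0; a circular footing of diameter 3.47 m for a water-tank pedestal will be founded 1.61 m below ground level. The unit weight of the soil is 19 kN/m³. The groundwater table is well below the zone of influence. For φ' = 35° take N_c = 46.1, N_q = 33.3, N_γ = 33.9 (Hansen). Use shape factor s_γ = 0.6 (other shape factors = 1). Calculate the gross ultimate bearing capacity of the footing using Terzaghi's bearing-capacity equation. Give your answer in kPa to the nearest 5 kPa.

Effective surcharge at the founding depth q = γ·D_f = 19 × 1.61 = 30.59 kPa.
q_ult = q·N_q + 0.5·γ·B·N_γ·s_γ
     = 30.59 × 33.3 + 0.5 × 19 × 3.47 × 33.9 × 0.6
     = 1018.6 + 670.51 = 1689.2 kPa.

q_ult ≈ 1690 kPa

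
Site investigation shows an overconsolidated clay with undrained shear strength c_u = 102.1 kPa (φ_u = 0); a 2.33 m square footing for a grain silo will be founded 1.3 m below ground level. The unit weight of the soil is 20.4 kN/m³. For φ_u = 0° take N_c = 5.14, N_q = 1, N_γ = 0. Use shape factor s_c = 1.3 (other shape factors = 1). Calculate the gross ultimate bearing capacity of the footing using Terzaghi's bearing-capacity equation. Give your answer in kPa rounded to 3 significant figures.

Effective surcharge at the founding depth q = γ·D_f = 20.4 × 1.3 = 26.52 kPa.
q_ult = c·N_c·s_c + q·N_q
     = 102.1 × 5.14 × 1.3 + 26.52 × 1
     = 682.23 + 26.52 = 708.75 kPa.

q_ult ≈ 709 kPa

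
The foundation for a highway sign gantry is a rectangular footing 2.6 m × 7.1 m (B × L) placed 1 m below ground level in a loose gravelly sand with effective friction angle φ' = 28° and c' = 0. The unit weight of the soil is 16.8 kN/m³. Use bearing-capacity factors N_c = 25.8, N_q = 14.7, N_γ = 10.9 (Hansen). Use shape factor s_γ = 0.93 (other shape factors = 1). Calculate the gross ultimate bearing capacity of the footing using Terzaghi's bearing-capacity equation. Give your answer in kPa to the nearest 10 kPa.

Overburden at base level: q = 16.8 × 1 = 16.8 kPa.
Surcharge term q·N_q = 16.8 × 14.7 = 246.96 kPa; self-weight term 0.5·γ·B·N_γ·s_γ = 0.5 × 16.8 × 2.6 × 10.9 × 0.93 = 221.39 kPa.
q_ult = 246.96 + 221.39 = 468.35 kPa.

q_ult ≈ 470 kPa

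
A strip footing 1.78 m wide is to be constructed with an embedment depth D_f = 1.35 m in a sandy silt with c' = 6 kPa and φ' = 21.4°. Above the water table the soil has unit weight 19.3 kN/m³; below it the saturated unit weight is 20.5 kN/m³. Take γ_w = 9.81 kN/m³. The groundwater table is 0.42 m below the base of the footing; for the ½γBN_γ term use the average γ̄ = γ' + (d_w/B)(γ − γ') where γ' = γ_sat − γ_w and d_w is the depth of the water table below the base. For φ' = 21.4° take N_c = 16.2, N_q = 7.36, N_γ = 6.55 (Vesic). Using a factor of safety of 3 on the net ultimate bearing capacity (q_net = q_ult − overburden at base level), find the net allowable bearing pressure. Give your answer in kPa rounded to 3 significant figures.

q_all(net) ≈ 112 kPa

q = γ·D_f = 19.3 × 1.35 = 26.055 kPa.
γ' = 10.69 kN/m³; averaging over the depth B below the base, γ̄ = γ' + (d_w/B)(γ − γ') = 12.722 kN/m³.
c·N_c = 6 × 16.2 = 97.2 kPa
q·N_q = 26.055 × 7.36 = 191.76 kPa
0.5·γ·B·N_γ = 0.5 × 12.722 × 1.78 × 6.55 = 74.16 kPa
q_ult = 97.2 + 191.76 + 74.16 = 363.13 kPa.
q_net = 363.13 − 26.055 = 337.07 kPa.
q_all(net) = 337.07 / 3 = 112.36 kPa.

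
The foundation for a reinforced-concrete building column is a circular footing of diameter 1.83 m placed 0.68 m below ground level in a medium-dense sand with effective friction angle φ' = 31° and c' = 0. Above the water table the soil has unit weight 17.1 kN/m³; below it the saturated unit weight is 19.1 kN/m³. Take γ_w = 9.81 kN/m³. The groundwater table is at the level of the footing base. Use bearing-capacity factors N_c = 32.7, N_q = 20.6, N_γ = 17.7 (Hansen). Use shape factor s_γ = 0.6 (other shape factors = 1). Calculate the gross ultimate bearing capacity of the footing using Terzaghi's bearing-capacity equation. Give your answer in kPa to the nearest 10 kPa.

Overburden at base level: q = 17.1 × 0.68 = 11.628 kPa.
Below the base the soil is submerged, so the ½γBN_γ term uses γ' = 19.1 − 9.81 = 9.29 kN/m³.
Surcharge term q·N_q = 11.628 × 20.6 = 239.54 kPa; self-weight term 0.5·γ·B·N_γ·s_γ = 0.5 × 9.29 × 1.83 × 17.7 × 0.6 = 90.274 kPa.
q_ult = 239.54 + 90.274 = 329.81 kPa.

q_ult ≈ 330 kPa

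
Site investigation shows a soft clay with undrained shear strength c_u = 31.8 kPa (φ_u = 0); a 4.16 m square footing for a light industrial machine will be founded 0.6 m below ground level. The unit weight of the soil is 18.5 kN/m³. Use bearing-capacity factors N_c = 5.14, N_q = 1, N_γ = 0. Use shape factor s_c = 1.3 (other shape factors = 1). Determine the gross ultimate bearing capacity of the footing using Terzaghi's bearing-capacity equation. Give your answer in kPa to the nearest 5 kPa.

Overburden at base level: q = 18.5 × 0.6 = 11.1 kPa.
Cohesion term c·N_c·s_c = 31.8 × 5.14 × 1.3 = 212.49 kPa; surcharge term q·N_q = 11.1 × 1 = 11.1 kPa.
q_ult = 212.49 + 11.1 = 223.59 kPa.

q_ult ≈ 225 kPa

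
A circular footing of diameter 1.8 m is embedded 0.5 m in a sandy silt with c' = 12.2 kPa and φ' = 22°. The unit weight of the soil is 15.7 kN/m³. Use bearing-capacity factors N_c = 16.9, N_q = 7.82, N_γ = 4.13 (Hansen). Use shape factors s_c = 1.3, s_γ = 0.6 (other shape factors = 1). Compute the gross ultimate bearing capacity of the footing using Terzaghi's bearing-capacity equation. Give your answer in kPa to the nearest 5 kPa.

q_ult ≈ 365 kPa

q = γ·D_f = 15.7 × 0.5 = 7.85 kPa.
c·N_c·s_c = 12.2 × 16.9 × 1.3 = 268.03 kPa
q·N_q = 7.85 × 7.82 = 61.387 kPa
0.5·γ·B·N_γ·s_γ = 0.5 × 15.7 × 1.8 × 4.13 × 0.6 = 35.014 kPa
q_ult = 268.03 + 61.387 + 35.014 = 364.44 kPa.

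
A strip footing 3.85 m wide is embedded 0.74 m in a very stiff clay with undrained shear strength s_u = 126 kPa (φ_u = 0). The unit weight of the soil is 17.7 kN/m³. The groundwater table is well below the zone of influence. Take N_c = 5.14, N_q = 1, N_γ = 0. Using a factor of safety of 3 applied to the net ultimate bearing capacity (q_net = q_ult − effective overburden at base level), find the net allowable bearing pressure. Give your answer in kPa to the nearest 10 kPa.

q_all(net) ≈ 220 kPa

q = γ·D_f = 17.7 × 0.74 = 13.098 kPa.
c·N_c = 126 × 5.14 = 647.64 kPa
q·N_q = 13.098 × 1 = 13.098 kPa
q_ult = 647.64 + 13.098 = 660.74 kPa.
Net ultimate: q_net = 660.74 − 13.098 = 647.64 kPa.
q_all(net) = 647.64 / 3 = 215.88 kPa.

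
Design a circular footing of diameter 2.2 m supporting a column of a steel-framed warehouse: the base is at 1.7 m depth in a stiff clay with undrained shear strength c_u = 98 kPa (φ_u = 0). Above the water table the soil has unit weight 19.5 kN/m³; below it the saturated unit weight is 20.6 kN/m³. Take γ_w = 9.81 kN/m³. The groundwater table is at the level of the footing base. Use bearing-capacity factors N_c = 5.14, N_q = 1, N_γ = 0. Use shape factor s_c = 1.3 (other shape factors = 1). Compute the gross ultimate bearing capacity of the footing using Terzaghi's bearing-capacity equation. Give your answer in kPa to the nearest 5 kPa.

q = γ·D_f = 19.5 × 1.7 = 33.15 kPa.
c·N_c·s_c = 98 × 5.14 × 1.3 = 654.84 kPa
q·N_q = 33.15 × 1 = 33.15 kPa
q_ult = 654.84 + 33.15 = 687.99 kPa.

q_ult ≈ 690 kPa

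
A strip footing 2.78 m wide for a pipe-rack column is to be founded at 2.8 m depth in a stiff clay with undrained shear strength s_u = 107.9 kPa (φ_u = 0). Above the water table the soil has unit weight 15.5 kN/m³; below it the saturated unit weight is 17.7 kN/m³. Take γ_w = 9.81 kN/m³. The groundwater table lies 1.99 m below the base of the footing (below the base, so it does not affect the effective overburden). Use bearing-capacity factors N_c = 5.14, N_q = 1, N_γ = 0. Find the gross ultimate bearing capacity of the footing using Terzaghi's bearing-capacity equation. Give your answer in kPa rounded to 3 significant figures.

q_ult ≈ 598 kPa

Effective surcharge at the founding depth q = γ·D_f = 15.5 × 2.8 = 43.4 kPa.
q_ult = c·N_c + q·N_q
     = 107.9 × 5.14 + 43.4 × 1
     = 554.61 + 43.4 = 598.01 kPa.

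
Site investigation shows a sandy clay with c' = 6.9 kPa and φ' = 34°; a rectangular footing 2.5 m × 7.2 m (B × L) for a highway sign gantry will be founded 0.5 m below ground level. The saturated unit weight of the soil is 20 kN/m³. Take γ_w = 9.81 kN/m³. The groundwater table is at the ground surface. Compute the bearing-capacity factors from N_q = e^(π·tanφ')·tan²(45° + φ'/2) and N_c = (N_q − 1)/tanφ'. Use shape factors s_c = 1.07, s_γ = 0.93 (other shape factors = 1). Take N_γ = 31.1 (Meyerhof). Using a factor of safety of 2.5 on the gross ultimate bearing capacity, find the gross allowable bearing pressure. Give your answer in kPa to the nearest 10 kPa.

q_all ≈ 330 kPa

N_q = e^(π·tan34°)·tan²(62°) = 29.44; N_c = (N_q − 1)/tanφ' = 42.16.
With the water table at the surface the whole profile is submerged: γ' = 20 − 9.81 = 10.19 kN/m³, so q = γ'·D_f = 5.095 kPa; the same γ' applies in the ½γBN_γ term.
q_ult = c·N_c·s_c + q·N_q + 0.5·γ·B·N_γ·s_γ
     = 6.9 × 42.164 × 1.07 + 5.095 × 29.44 + 0.5 × 10.19 × 2.5 × 31.1 × 0.93
     = 311.29 + 150 + 368.41 = 829.7 kPa.
q_all = 829.7 / 2.5 = 331.88 kPa.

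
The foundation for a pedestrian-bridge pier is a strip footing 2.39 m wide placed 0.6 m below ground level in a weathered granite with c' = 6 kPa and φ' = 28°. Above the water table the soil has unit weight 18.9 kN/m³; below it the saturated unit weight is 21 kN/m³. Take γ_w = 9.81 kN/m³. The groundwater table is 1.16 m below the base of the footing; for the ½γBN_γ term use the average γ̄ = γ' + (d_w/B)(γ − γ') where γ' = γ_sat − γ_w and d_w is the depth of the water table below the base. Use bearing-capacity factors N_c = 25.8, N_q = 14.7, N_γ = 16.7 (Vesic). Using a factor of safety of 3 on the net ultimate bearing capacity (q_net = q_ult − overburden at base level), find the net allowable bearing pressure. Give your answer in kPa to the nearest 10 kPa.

Overburden at base level: q = 18.9 × 0.6 = 11.34 kPa.
The water table is 1.16 m below the base (< B = 2.39 m), so the ½γBN_γ term uses γ̄ = γ' + (d_w/B)(γ − γ') = 11.19 + (1.16/2.39)(18.9 − 11.19) = 14.932 kN/m³.
Cohesion term c·N_c = 6 × 25.8 = 154.8 kPa; surcharge term q·N_q = 11.34 × 14.7 = 166.7 kPa; self-weight term 0.5·γ·B·N_γ = 0.5 × 14.932 × 2.39 × 16.7 = 297.99 kPa.
q_ult = 154.8 + 166.7 + 297.99 = 619.49 kPa.
q_net = 619.49 − 11.34 = 608.15 kPa.
q_all(net) = 608.15 / 3 = 202.72 kPa.

q_all(net) ≈ 200 kPa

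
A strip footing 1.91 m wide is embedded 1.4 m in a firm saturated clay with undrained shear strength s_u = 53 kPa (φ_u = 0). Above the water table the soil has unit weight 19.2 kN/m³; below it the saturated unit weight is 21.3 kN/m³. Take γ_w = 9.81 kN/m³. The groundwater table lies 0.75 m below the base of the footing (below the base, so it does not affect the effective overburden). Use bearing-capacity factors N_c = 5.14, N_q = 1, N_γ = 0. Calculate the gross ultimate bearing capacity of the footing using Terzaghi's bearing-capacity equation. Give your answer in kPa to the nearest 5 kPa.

q = γ·D_f = 19.2 × 1.4 = 26.88 kPa.
c·N_c = 53 × 5.14 = 272.42 kPa
q·N_q = 26.88 × 1 = 26.88 kPa
q_ult = 272.42 + 26.88 = 299.3 kPa.

q_ult ≈ 300 kPa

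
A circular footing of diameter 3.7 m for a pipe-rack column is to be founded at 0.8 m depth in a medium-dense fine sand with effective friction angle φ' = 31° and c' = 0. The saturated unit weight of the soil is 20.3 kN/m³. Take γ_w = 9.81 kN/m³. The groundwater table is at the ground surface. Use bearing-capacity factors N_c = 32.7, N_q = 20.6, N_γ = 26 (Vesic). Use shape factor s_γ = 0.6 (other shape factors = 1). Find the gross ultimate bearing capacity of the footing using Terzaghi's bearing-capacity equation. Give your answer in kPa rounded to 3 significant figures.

q_ult ≈ 476 kPa

With the water table at the surface the whole profile is submerged: γ' = 20.3 − 9.81 = 10.49 kN/m³, so q = γ'·D_f = 8.392 kPa; the same γ' applies in the ½γBN_γ term.
q_ult = q·N_q + 0.5·γ·B·N_γ·s_γ
     = 8.392 × 20.6 + 0.5 × 10.49 × 3.7 × 26 × 0.6
     = 172.88 + 302.74 = 475.62 kPa.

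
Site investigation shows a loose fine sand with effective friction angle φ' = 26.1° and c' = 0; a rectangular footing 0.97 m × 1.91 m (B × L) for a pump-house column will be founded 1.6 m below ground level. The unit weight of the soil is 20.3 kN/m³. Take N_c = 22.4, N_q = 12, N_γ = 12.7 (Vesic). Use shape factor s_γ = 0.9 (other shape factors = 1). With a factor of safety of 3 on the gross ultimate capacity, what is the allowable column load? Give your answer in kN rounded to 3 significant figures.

P_all ≈ 310 kN

Overburden at base level: q = 20.3 × 1.6 = 32.48 kPa.
Surcharge term q·N_q = 32.48 × 12 = 389.76 kPa; self-weight term 0.5·γ·B·N_γ·s_γ = 0.5 × 20.3 × 0.97 × 12.7 × 0.9 = 112.53 kPa.
q_ult = 389.76 + 112.53 = 502.29 kPa.
Gross allowable pressure q_all = 502.29 / 3 = 167.43 kPa.
Footing area = 1.8527 m², so allowable column load = 167.43 × 1.8527 = 310.2 kN.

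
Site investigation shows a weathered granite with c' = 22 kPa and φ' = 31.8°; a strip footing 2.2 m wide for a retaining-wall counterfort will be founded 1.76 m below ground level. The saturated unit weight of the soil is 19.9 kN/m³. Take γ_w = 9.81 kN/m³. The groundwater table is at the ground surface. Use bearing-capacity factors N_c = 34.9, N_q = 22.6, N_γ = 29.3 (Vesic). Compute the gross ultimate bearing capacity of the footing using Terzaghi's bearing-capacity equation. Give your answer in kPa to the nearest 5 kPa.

q_ult ≈ 1495 kPa

With the water table at the surface the whole profile is submerged: γ' = 19.9 − 9.81 = 10.09 kN/m³, so q = γ'·D_f = 17.758 kPa; the same γ' applies in the ½γBN_γ term.
q_ult = c·N_c + q·N_q + 0.5·γ·B·N_γ
     = 22 × 34.9 + 17.758 × 22.6 + 0.5 × 10.09 × 2.2 × 29.3
     = 767.8 + 401.34 + 325.2 = 1494.3 kPa.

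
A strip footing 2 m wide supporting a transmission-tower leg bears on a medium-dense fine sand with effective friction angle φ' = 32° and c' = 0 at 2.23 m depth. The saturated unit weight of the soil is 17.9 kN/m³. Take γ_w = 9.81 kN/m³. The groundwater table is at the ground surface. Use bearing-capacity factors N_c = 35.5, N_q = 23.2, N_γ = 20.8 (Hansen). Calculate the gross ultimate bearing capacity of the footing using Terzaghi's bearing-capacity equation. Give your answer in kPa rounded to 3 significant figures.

q_ult ≈ 587 kPa

Water table at ground surface, so effective unit weight γ' = 17.9 − 9.81 = 8.09 kN/m³ is used throughout; overburden q = 8.09 × 2.23 = 18.041 kPa; the same γ' applies in the ½γBN_γ term.
Surcharge term q·N_q = 18.041 × 23.2 = 418.54 kPa; self-weight term 0.5·γ·B·N_γ = 0.5 × 8.09 × 2 × 20.8 = 168.27 kPa.
q_ult = 418.54 + 168.27 = 586.82 kPa.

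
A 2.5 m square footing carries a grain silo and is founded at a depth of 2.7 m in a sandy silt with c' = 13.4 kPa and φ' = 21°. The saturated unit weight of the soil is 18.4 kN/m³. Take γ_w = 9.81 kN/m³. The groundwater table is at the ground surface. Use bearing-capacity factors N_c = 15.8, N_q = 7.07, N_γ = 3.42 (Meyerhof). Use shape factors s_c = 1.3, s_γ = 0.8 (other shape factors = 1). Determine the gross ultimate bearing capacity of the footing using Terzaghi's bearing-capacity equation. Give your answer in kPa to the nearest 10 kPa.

q_ult ≈ 470 kPa

γ' = 18.4 − 9.81 = 8.59 kN/m³ (submerged throughout). q = 8.59 × 2.7 = 23.193 kPa; the same γ' applies in the ½γBN_γ term.
c·N_c·s_c = 13.4 × 15.8 × 1.3 = 275.24 kPa
q·N_q = 23.193 × 7.07 = 163.97 kPa
0.5·γ·B·N_γ·s_γ = 0.5 × 8.59 × 2.5 × 3.42 × 0.8 = 29.378 kPa
q_ult = 275.24 + 163.97 + 29.378 = 468.59 kPa.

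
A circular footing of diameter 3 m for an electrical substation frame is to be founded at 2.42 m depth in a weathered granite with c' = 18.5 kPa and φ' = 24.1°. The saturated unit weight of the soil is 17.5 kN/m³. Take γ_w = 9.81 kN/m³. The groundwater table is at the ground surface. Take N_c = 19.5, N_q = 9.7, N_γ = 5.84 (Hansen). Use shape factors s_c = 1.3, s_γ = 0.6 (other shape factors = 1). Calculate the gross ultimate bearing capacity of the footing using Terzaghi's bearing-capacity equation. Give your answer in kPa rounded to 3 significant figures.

γ' = 17.5 − 9.81 = 7.69 kN/m³ (submerged throughout). q = 7.69 × 2.42 = 18.61 kPa; the same γ' applies in the ½γBN_γ term.
c·N_c·s_c = 18.5 × 19.5 × 1.3 = 468.98 kPa
q·N_q = 18.61 × 9.7 = 180.52 kPa
0.5·γ·B·N_γ·s_γ = 0.5 × 7.69 × 3 × 5.84 × 0.6 = 40.419 kPa
q_ult = 468.98 + 180.52 + 40.419 = 689.91 kPa.

q_ult ≈ 690 kPa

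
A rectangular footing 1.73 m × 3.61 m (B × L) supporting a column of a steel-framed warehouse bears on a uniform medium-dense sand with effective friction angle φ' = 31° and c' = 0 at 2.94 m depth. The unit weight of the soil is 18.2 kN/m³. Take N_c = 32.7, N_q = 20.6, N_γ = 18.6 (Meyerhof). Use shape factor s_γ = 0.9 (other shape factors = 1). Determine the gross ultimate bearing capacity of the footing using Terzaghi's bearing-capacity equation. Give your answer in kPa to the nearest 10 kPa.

q_ult ≈ 1370 kPa

Overburden at base level: q = 18.2 × 2.94 = 53.508 kPa.
Surcharge term q·N_q = 53.508 × 20.6 = 1102.3 kPa; self-weight term 0.5·γ·B·N_γ·s_γ = 0.5 × 18.2 × 1.73 × 18.6 × 0.9 = 263.54 kPa.
q_ult = 1102.3 + 263.54 = 1365.8 kPa.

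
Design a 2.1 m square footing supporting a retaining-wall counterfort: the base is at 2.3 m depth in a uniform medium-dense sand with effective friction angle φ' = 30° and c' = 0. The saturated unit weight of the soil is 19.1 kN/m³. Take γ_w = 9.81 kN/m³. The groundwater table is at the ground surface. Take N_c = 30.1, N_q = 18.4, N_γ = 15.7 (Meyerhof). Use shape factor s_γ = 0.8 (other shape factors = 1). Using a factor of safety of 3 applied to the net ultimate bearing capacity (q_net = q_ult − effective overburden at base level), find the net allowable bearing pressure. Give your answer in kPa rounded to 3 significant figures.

q_all(net) ≈ 165 kPa

With the water table at the surface the whole profile is submerged: γ' = 19.1 − 9.81 = 9.29 kN/m³, so q = γ'·D_f = 21.367 kPa; the same γ' applies in the ½γBN_γ term.
q_ult = q·N_q + 0.5·γ·B·N_γ·s_γ
     = 21.367 × 18.4 + 0.5 × 9.29 × 2.1 × 15.7 × 0.8
     = 393.15 + 122.52 = 515.67 kPa.
Net ultimate: q_net = 515.67 − 21.367 = 494.3 kPa.
q_all(net) = 494.3 / 3 = 164.77 kPa.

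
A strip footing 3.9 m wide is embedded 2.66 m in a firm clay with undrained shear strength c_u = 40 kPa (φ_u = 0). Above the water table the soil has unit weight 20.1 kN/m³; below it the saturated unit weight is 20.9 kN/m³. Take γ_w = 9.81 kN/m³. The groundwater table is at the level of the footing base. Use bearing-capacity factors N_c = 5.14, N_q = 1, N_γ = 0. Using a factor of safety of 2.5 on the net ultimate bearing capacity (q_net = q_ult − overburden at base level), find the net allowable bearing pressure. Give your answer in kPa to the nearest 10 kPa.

q = γ·D_f = 20.1 × 2.66 = 53.466 kPa.
c·N_c = 40 × 5.14 = 205.6 kPa
q·N_q = 53.466 × 1 = 53.466 kPa
q_ult = 205.6 + 53.466 = 259.07 kPa.
q_net = 259.07 − 53.466 = 205.6 kPa.
q_all(net) = 205.6 / 2.5 = 82.24 kPa.

q_all(net) ≈ 80 kPa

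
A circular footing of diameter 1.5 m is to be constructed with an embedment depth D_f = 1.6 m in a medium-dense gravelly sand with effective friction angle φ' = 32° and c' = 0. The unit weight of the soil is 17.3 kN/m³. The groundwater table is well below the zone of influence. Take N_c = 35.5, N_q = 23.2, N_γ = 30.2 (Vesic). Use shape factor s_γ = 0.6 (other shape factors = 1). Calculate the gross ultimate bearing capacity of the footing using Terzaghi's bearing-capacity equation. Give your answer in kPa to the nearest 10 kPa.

q_ult ≈ 880 kPa

Overburden at base level: q = 17.3 × 1.6 = 27.68 kPa.
Surcharge term q·N_q = 27.68 × 23.2 = 642.18 kPa; self-weight term 0.5·γ·B·N_γ·s_γ = 0.5 × 17.3 × 1.5 × 30.2 × 0.6 = 235.11 kPa.
q_ult = 642.18 + 235.11 = 877.28 kPa.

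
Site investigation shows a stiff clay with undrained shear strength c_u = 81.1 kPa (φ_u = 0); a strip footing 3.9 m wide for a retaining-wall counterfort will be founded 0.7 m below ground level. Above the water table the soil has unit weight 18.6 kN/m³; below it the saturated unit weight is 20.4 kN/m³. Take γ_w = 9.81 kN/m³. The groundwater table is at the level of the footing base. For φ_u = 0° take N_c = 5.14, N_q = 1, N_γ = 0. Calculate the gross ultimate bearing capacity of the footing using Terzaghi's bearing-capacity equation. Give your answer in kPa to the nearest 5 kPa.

q = γ·D_f = 18.6 × 0.7 = 13.02 kPa.
c·N_c = 81.1 × 5.14 = 416.85 kPa
q·N_q = 13.02 × 1 = 13.02 kPa
q_ult = 416.85 + 13.02 = 429.87 kPa.

q_ult ≈ 430 kPa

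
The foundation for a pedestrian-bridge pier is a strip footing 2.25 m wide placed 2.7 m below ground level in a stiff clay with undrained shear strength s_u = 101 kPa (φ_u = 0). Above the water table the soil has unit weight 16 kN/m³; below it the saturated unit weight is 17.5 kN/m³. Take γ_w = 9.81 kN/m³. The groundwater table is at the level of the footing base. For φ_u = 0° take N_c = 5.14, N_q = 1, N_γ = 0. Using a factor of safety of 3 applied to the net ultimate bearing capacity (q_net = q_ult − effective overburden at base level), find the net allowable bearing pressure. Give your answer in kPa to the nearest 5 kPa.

q_all(net) ≈ 175 kPa

Overburden at base level: q = 16 × 2.7 = 43.2 kPa.
Cohesion term c·N_c = 101 × 5.14 = 519.14 kPa; surcharge term q·N_q = 43.2 × 1 = 43.2 kPa.
q_ult = 519.14 + 43.2 = 562.34 kPa.
Net ultimate: q_net = 562.34 − 43.2 = 519.14 kPa.
q_all(net) = 519.14 / 3 = 173.05 kPa.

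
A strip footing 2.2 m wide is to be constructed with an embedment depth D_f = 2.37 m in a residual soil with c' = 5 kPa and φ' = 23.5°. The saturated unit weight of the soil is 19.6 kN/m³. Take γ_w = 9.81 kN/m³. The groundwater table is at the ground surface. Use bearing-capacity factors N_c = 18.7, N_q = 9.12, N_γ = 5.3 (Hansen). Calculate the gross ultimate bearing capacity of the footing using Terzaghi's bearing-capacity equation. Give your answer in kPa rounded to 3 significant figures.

q_ult ≈ 362 kPa

With the water table at the surface the whole profile is submerged: γ' = 19.6 − 9.81 = 9.79 kN/m³, so q = γ'·D_f = 23.202 kPa; the same γ' applies in the ½γBN_γ term.
q_ult = c·N_c + q·N_q + 0.5·γ·B·N_γ
     = 5 × 18.7 + 23.202 × 9.12 + 0.5 × 9.79 × 2.2 × 5.3
     = 93.5 + 211.6 + 57.076 = 362.18 kPa.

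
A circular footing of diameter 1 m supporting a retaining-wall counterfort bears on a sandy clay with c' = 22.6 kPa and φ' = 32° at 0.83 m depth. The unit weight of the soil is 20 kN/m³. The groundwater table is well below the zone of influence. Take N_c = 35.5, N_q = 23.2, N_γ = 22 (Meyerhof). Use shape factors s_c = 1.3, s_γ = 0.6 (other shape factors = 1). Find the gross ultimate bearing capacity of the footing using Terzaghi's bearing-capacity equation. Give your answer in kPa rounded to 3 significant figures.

q_ult ≈ 1560 kPa

q = γ·D_f = 20 × 0.83 = 16.6 kPa.
c·N_c·s_c = 22.6 × 35.5 × 1.3 = 1043 kPa
q·N_q = 16.6 × 23.2 = 385.12 kPa
0.5·γ·B·N_γ·s_γ = 0.5 × 20 × 1 × 22 × 0.6 = 132 kPa
q_ult = 1043 + 385.12 + 132 = 1560.1 kPa.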